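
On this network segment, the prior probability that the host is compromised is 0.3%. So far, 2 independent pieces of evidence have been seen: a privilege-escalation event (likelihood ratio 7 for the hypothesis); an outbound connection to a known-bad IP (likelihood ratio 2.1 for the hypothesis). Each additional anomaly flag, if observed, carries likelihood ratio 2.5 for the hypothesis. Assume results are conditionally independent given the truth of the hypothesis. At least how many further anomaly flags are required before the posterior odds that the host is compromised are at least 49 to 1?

8

Prior odds = 0.003/0.997 = 3/997.
Combined Bayes factor of the evidence already in hand = 7 × 2.1 = 14.7.
Odds after that evidence = (3/997) × 14.7 = 441/9970.
Target odds = 49.
Need 2.5ⁿ ≥ 49 ÷ (441/9970) = 9970/9.
2.5⁷ = 610.3515625 falls short of 9970/9 but 2.5⁸ = 390625/256 reaches it, so n = 8.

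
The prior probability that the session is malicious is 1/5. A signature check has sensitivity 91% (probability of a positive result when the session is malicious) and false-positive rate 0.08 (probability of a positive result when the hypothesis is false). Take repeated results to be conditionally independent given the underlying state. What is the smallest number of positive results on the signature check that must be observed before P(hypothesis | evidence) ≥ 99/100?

3

Prior odds = 0.2/0.8 = 0.25.
Likelihood ratio of a positive result = 0.91/0.08 = 11.375.
Target posterior odds = 0.99/0.01 = 99.
Require 11.375ⁿ ≥ 99 ÷ 0.25 = 396.
11.375² = 129.390625 falls short of 396 but 11.375³ = 753571/512 reaches it, so n = 3.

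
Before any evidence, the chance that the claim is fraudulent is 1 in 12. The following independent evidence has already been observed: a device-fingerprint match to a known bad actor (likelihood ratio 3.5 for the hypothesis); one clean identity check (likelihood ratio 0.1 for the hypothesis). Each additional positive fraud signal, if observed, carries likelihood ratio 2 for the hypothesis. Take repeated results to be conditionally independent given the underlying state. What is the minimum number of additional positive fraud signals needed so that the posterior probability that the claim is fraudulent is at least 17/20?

Prior odds = (1/12)/(11/12) = 1/11.
Combined Bayes factor of the evidence already in hand = 3.5 × 0.1 = 0.35.
Odds after that evidence = (1/11) × 0.35 = 7/220.
Target odds = 0.85/0.15 = 17/3.
Need 2ⁿ ≥ 17/3 ÷ (7/220) = 3740/21.
2⁷ = 128 falls short of 3740/21 but 2⁸ = 256 reaches it, so n = 8.

8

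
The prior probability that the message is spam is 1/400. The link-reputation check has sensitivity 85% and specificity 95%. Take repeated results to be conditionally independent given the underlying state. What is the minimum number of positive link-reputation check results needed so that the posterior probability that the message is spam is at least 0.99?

Prior odds: 0.0025 ÷ 0.9975 = 1/399.
False-positive rate = 1 − 0.95 = 0.05; likelihood ratio of a positive = 0.85/0.05 = 17.
Target odds: 0.99 ÷ 0.01 = 99.
Require 17ⁿ ≥ 99 ÷ (1/399) = 39501.
17³ = 4913 falls short of 39501 but 17⁴ = 83521 reaches it, so n = 4.

4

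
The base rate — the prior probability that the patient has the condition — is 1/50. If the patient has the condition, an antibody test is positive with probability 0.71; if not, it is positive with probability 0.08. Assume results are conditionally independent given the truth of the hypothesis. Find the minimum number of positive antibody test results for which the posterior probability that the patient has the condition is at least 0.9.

3

Prior odds: 0.02 ÷ 0.98 = 1/49.
Likelihood ratio of a positive = 0.71/0.08 = 8.875.
Target posterior odds = 0.9/0.1 = 9.
Require 8.875ⁿ ≥ 9 ÷ (1/49) = 441.
8.875² = 78.765625 falls short of 441 but 8.875³ = 357911/512 reaches it, so n = 3.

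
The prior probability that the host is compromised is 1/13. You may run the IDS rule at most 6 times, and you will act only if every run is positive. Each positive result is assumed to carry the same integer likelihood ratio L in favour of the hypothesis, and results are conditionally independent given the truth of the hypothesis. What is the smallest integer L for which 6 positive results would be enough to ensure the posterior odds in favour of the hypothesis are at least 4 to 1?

2

Prior odds = (1/13)/(12/13) = 1/12.
Target odds = 4.
Need L⁶ ≥ 4 ÷ (1/12) = 48.
1⁶ = 1 < 48 ≤ 64 = 2⁶, so L = 2.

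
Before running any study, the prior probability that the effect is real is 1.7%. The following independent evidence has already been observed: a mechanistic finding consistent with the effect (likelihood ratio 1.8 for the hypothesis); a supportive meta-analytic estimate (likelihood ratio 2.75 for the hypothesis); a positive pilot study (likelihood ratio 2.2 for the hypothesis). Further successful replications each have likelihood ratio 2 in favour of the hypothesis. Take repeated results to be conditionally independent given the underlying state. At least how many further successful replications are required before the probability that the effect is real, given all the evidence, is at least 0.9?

6

Prior odds = 0.017/0.983 = 17/983.
Combined Bayes factor of the evidence already in hand = 1.8 × 2.75 × 2.2 = 10.89.
Odds after that evidence = (17/983) × 10.89 = 18513/98300.
Target odds = 0.9/0.1 = 9.
Need 2ⁿ ≥ 9 ÷ (18513/98300) = 98300/2057.
2⁵ = 32 falls short of 98300/2057 but 2⁶ = 64 reaches it, so n = 6.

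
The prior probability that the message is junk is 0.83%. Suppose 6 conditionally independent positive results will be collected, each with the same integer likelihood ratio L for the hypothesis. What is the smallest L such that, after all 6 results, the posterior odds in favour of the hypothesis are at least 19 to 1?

4

Prior odds = 0.0083/0.9917 = 83/9917.
Target odds = 19.
Need L⁶ ≥ 19 ÷ (83/9917) = 188423/83.
3⁶ = 729 < 188423/83 ≤ 4096 = 4⁶, so L = 4.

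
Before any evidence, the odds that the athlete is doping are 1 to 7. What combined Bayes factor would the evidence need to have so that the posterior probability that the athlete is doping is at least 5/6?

Prior odds = 1/7.
Target odds = (5/6)/(1/6) = 5.
Required Bayes factor = 5 ÷ (1/7) = 35.

35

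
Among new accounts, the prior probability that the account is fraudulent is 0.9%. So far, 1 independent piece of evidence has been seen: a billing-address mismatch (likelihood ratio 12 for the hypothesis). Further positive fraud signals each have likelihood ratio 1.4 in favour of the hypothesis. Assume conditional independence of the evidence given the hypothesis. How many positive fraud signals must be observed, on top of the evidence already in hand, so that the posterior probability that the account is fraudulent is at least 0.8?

Prior odds = 0.009/0.991 = 9/991.
Bayes factor of the evidence already in hand = 12.
Odds after that evidence = (9/991) × 12 = 108/991.
Target odds = 0.8/0.2 = 4.
Need 1.4ⁿ ≥ 4 ÷ (108/991) = 991/27.
1.4¹⁰ = 282475249/9765625 falls short of 991/27 but 1.4¹¹ ≈40.4957 reaches it, so n = 11.

11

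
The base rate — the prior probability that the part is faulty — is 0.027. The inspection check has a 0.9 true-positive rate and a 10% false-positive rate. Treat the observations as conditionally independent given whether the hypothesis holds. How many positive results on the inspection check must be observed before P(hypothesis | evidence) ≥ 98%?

4

Prior odds: 0.027 ÷ 0.973 = 27/973.
Likelihood ratio of a positive result = 0.9/0.1 = 9.
Target posterior odds = 0.98/0.02 = 49.
Require 9ⁿ ≥ 49 ÷ (27/973) = 47677/27.
9³ = 729 falls short of 47677/27 but 9⁴ = 6561 reaches it, so n = 4.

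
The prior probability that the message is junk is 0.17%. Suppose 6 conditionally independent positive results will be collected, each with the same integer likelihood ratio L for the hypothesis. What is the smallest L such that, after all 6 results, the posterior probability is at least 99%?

Prior odds = 0.0017/0.9983 = 17/9983.
Target odds = 0.99/0.01 = 99.
Need L⁶ ≥ 99 ÷ (17/9983) = 988317/17.
6⁶ = 46656 < 988317/17 ≤ 117649 = 7⁶, so L = 7.

7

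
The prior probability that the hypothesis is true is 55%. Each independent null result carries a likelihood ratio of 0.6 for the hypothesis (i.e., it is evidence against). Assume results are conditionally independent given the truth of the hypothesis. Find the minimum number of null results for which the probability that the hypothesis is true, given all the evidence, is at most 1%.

10

Prior odds = 0.55/0.45 = 11/9.
Likelihood ratio per null result = 0.6.
Target posterior odds = 0.01/0.99 = 1/99.
Need (11/9) × 0.6ⁿ ≤ 1/99, i.e. 0.6ⁿ ≤ 1/121.
0.6⁹ = 19683/1953125 is still above 1/121 but 0.6¹⁰ = 59049/9765625 is at or below it, so n = 10.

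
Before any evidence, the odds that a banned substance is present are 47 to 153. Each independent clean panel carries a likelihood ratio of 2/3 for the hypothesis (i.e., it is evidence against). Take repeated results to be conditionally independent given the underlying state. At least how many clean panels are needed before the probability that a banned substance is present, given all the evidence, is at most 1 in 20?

Prior odds = 47/153.
Likelihood ratio per clean panel = 2/3.
Target odds: 0.05 ÷ 0.95 = 1/19.
Need (47/153) × (2/3)ⁿ ≤ 1/19, i.e. (2/3)ⁿ ≤ 153/893.
(2/3)⁴ = 16/81 is still above 153/893 but (2/3)⁵ = 32/243 is at or below it, so n = 5.

5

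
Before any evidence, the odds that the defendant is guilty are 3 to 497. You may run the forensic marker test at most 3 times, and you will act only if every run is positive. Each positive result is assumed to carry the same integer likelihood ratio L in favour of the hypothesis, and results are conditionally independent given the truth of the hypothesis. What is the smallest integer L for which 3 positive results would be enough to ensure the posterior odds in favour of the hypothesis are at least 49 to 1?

21

Prior odds = 3/497.
Target odds = 49.
Need L³ ≥ 49 ÷ (3/497) = 24353/3.
20³ = 8000 < 24353/3 ≤ 9261 = 21³, so L = 21.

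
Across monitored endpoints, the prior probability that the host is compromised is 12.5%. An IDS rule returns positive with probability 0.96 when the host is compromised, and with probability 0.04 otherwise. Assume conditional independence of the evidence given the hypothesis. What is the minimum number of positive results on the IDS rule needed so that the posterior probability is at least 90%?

Prior odds: 0.125 ÷ 0.875 = 1/7.
Likelihood ratio of a positive result = 0.96/0.04 = 24.
Target odds: 0.9 ÷ 0.1 = 9.
Require 24ⁿ ≥ 9 ÷ (1/7) = 63.
24¹ = 24 falls short of 63 but 24² = 576 reaches it, so n = 2.

2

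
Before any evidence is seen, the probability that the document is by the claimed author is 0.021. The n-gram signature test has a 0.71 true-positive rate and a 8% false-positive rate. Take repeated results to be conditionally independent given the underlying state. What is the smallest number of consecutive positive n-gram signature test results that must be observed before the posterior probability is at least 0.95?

4

Prior odds = 0.021/0.979 = 21/979.
Likelihood ratio of a positive result = 0.71/0.08 = 8.875.
Target posterior odds = 0.95/0.05 = 19.
Need (21/979) × 8.875ⁿ ≥ 19, i.e. 8.875ⁿ ≥ 18601/21.
8.875³ = 357911/512 falls short of 18601/21 but 8.875⁴ = 25411681/4096 reaches it, so n = 4.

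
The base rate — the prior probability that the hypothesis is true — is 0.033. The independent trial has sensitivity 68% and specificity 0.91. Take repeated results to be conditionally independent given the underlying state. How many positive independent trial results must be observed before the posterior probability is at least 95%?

4

Prior odds = 0.033/0.967 = 33/967.
False-positive rate = 1 − 0.91 = 0.09; likelihood ratio of a positive = 0.68/0.09 = 68/9.
Target posterior odds = 0.95/0.05 = 19.
Require (68/9)ⁿ ≥ 19 ÷ (33/967) = 18373/33.
(68/9)³ = 314432/729 falls short of 18373/33 but (68/9)⁴ = 21381376/6561 reaches it, so n = 4.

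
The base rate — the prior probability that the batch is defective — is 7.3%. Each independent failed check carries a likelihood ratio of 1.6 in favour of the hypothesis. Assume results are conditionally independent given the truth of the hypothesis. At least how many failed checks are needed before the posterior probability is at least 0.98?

Prior odds: 0.073 ÷ 0.927 = 73/927.
Likelihood ratio per failed check = 1.6.
Target odds: 0.98 ÷ 0.02 = 49.
Need (73/927) × 1.6ⁿ ≥ 49, i.e. 1.6ⁿ ≥ 45423/73.
1.6¹³ ≈450.36 falls short of 45423/73 but 1.6¹⁴ ≈720.576 reaches it, so n = 14.

14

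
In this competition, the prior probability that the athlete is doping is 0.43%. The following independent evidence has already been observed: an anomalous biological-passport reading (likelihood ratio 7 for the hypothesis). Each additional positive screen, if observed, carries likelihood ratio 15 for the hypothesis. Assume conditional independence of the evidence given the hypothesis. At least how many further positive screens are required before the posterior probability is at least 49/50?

Prior odds = 0.0043/0.9957 = 43/9957.
Bayes factor of the evidence already in hand = 7.
Odds after that evidence = (43/9957) × 7 = 301/9957.
Target odds = 0.98/0.02 = 49.
Need 15ⁿ ≥ 49 ÷ (301/9957) = 69699/43.
15² = 225 falls short of 69699/43 but 15³ = 3375 reaches it, so n = 3.

3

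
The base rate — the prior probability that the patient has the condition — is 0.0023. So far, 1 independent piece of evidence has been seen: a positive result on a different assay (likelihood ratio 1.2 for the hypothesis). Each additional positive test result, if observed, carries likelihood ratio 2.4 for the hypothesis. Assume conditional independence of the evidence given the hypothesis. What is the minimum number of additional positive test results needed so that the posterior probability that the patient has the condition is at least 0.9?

10

Prior odds = 0.0023/0.9977 = 23/9977.
Bayes factor of the evidence already in hand = 1.2.
Odds after that evidence = (23/9977) × 1.2 = 138/49885.
Target odds = 0.9/0.1 = 9.
Need 2.4ⁿ ≥ 9 ÷ (138/49885) = 149655/46.
2.4⁹ ≈2641.81 falls short of 149655/46 but 2.4¹⁰ ≈6340.34 reaches it, so n = 10.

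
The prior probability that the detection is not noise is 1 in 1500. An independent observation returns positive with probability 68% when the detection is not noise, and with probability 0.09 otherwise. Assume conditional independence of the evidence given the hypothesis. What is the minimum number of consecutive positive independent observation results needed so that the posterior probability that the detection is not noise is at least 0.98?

6

Prior odds = (1/1500)/(1499/1500) = 1/1499.
Likelihood ratio of a positive result = 0.68/0.09 = 68/9.
Target odds: 0.98 ÷ 0.02 = 49.
Need (1/1499) × (68/9)ⁿ ≥ 49, i.e. (68/9)ⁿ ≥ 73451.
(68/9)⁵ ≈24622.5 falls short of 73451 but (68/9)⁶ ≈186037 reaches it, so n = 6.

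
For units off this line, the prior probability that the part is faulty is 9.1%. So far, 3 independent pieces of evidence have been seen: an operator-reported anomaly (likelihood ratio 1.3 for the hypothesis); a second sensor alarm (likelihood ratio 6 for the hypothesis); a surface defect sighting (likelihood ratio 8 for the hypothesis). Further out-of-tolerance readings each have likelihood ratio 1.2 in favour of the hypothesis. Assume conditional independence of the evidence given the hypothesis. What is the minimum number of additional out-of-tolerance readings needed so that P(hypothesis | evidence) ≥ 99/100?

16

Prior odds = 0.091/0.909 = 91/909.
Combined Bayes factor of the evidence already in hand = 1.3 × 6 × 8 = 62.4.
Odds after that evidence = (91/909) × 62.4 = 9464/1515.
Target odds = 0.99/0.01 = 99.
Need 1.2ⁿ ≥ 99 ÷ (9464/1515) = 149985/9464.
1.2¹⁵ ≈15.407 falls short of 149985/9464 but 1.2¹⁶ ≈18.4884 reaches it, so n = 16.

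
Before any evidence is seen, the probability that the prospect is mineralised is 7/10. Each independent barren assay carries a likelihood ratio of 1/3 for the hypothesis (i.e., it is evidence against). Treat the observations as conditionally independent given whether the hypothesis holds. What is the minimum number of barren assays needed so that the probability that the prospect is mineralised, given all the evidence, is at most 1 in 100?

Prior odds: 0.7 ÷ 0.3 = 7/3.
Likelihood ratio per barren assay = 1/3.
Target odds: 0.01 ÷ 0.99 = 1/99.
Require (1/3)ⁿ ≤ 1/99 ÷ (7/3) = 1/231.
(1/3)⁴ = 1/81 is still above 1/231 but (1/3)⁵ = 1/243 is at or below it, so n = 5.

5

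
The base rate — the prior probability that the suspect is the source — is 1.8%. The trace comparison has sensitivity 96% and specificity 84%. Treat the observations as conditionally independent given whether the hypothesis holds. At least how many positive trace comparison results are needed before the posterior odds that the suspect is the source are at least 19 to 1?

Prior odds: 0.018 ÷ 0.982 = 9/491.
False-positive rate = 1 − 0.84 = 0.16; likelihood ratio of a positive = 0.96/0.16 = 6.
Target odds = 19.
Require 6ⁿ ≥ 19 ÷ (9/491) = 9329/9.
6³ = 216 falls short of 9329/9 but 6⁴ = 1296 reaches it, so n = 4.

4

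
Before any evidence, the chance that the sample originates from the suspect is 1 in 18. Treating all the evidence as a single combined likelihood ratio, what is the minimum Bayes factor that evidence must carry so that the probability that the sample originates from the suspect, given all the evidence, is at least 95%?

Prior odds = (1/18)/(17/18) = 1/17.
Target odds = 0.95/0.05 = 19.
Required Bayes factor = 19 ÷ (1/17) = 323.

323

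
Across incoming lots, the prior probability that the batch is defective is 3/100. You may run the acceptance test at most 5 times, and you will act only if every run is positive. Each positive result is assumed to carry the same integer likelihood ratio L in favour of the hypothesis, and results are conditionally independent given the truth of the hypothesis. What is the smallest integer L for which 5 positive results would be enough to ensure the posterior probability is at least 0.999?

Prior odds = 0.03/0.97 = 3/97.
Target odds = 0.999/0.001 = 999.
Need L⁵ ≥ 999 ÷ (3/97) = 32301.
7⁵ = 16807 < 32301 ≤ 32768 = 8⁵, so L = 8.

8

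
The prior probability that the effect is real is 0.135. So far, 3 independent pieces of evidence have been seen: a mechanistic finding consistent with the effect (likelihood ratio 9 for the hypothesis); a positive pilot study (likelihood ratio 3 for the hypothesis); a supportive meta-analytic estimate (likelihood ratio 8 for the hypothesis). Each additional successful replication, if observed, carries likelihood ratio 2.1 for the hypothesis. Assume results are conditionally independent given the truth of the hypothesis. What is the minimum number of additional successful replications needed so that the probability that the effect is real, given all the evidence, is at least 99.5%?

3

Prior odds = 0.135/0.865 = 27/173.
Combined Bayes factor of the evidence already in hand = 9 × 3 × 8 = 216.
Odds after that evidence = (27/173) × 216 = 5832/173.
Target odds = 0.995/0.005 = 199.
Need 2.1ⁿ ≥ 199 ÷ (5832/173) = 34427/5832.
2.1² = 4.41 falls short of 34427/5832 but 2.1³ = 9.261 reaches it, so n = 3.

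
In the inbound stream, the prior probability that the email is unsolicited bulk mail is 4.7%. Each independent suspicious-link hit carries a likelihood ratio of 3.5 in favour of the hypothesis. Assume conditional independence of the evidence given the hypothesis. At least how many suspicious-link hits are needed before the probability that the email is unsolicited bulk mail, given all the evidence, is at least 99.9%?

Prior odds: 0.047 ÷ 0.953 = 47/953.
Likelihood ratio per suspicious-link hit = 3.5.
Target posterior odds = 0.999/0.001 = 999.
Need (47/953) × 3.5ⁿ ≥ 999, i.e. 3.5ⁿ ≥ 952047/47.
3.5⁷ = 823543/128 falls short of 952047/47 but 3.5⁸ = 5764801/256 reaches it, so n = 8.

8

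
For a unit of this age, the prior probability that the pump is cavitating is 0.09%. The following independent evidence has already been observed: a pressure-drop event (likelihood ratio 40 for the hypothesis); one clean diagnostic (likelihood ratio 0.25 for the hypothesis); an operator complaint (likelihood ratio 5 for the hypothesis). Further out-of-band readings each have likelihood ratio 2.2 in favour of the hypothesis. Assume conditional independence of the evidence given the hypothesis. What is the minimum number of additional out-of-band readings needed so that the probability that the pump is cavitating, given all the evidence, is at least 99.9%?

13

Prior odds = 0.0009/0.9991 = 9/9991.
Combined Bayes factor of the evidence already in hand = 40 × 0.25 × 5 = 50.
Odds after that evidence = (9/9991) × 50 = 450/9991.
Target odds = 0.999/0.001 = 999.
Need 2.2ⁿ ≥ 999 ÷ (450/9991) = 22180.02.
2.2¹² ≈12855 falls short of 22180.02 but 2.2¹³ ≈28281 reaches it, so n = 13.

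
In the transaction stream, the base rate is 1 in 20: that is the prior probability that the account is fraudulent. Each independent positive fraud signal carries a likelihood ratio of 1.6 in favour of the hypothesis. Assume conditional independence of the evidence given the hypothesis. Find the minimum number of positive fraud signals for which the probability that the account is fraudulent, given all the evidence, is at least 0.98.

15

Prior odds = 0.05/0.95 = 1/19.
Likelihood ratio per positive fraud signal = 1.6.
Target odds: 0.98 ÷ 0.02 = 49.
Need (1/19) × 1.6ⁿ ≥ 49, i.e. 1.6ⁿ ≥ 931.
1.6¹⁴ ≈720.576 falls short of 931 but 1.6¹⁵ ≈1152.92 reaches it, so n = 15.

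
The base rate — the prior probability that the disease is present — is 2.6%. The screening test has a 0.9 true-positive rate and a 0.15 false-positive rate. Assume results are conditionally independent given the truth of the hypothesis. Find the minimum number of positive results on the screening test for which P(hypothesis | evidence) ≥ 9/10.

Prior odds = 0.026/0.974 = 13/487.
Likelihood ratio of a positive result = 0.9/0.15 = 6.
Target posterior odds = 0.9/0.1 = 9.
Need (13/487) × 6ⁿ ≥ 9, i.e. 6ⁿ ≥ 4383/13.
6³ = 216 falls short of 4383/13 but 6⁴ = 1296 reaches it, so n = 4.

4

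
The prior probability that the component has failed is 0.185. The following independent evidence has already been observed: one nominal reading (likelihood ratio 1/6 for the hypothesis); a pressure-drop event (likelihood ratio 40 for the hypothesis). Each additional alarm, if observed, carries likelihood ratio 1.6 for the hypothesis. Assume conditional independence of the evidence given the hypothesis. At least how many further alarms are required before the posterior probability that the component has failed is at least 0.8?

3

Prior odds = 0.185/0.815 = 37/163.
Combined Bayes factor of the evidence already in hand = (1/6) × 40 = 20/3.
Odds after that evidence = (37/163) × 20/3 = 740/489.
Target odds = 0.8/0.2 = 4.
Need 1.6ⁿ ≥ 4 ÷ (740/489) = 489/185.
1.6² = 2.56 falls short of 489/185 but 1.6³ = 4.096 reaches it, so n = 3.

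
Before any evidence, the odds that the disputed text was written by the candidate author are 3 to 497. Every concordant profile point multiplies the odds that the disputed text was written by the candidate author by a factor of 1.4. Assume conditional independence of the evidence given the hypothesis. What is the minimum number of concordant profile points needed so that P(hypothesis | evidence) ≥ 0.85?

21

Prior odds = 3/497.
Likelihood ratio per concordant profile point = 1.4.
Target posterior odds = 0.85/0.15 = 17/3.
Require 1.4ⁿ ≥ 17/3 ÷ (3/497) = 8449/9.
1.4²⁰ ≈836.683 falls short of 8449/9 but 1.4²¹ ≈1171.36 reaches it, so n = 21.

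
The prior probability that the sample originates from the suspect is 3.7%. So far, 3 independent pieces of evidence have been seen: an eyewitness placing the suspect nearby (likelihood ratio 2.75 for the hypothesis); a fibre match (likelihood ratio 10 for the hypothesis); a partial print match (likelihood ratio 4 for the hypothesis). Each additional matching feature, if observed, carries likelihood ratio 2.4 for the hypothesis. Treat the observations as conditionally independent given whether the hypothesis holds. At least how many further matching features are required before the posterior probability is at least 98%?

3

Prior odds = 0.037/0.963 = 37/963.
Combined Bayes factor of the evidence already in hand = 2.75 × 10 × 4 = 110.
Odds after that evidence = (37/963) × 110 = 4070/963.
Target odds = 0.98/0.02 = 49.
Need 2.4ⁿ ≥ 49 ÷ (4070/963) = 47187/4070.
2.4² = 5.76 falls short of 47187/4070 but 2.4³ = 13.824 reaches it, so n = 3.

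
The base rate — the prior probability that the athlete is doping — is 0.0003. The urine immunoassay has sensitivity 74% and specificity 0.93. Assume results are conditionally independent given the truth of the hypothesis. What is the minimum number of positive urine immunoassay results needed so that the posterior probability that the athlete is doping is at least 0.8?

5

Prior odds: 0.0003 ÷ 0.9997 = 3/9997.
False-positive rate = 1 − 0.93 = 0.07; likelihood ratio of a positive = 0.74/0.07 = 74/7.
Target posterior odds = 0.8/0.2 = 4.
Require (74/7)ⁿ ≥ 4 ÷ (3/9997) = 39988/3.
(74/7)⁴ = 29986576/2401 falls short of 39988/3 but (74/7)⁵ ≈132029 reaches it, so n = 5.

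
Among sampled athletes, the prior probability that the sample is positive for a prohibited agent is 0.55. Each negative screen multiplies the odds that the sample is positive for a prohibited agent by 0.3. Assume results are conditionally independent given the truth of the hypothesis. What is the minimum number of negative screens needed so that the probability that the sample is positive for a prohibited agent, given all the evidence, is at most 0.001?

6

Prior odds = 0.55/0.45 = 11/9.
Likelihood ratio per negative screen = 0.3.
Target odds: 0.001 ÷ 0.999 = 1/999.
Need (11/9) × 0.3ⁿ ≤ 1/999, i.e. 0.3ⁿ ≤ 1/1221.
0.3⁵ = 243/100000 is still above 1/1221 but 0.3⁶ = 729/1000000 is at or below it, so n = 6.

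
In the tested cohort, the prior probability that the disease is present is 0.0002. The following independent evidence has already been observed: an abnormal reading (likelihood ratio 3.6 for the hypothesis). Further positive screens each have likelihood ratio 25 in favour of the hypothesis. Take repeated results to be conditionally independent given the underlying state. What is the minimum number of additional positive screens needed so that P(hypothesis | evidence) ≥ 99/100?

4

Prior odds = 0.0002/0.9998 = 1/4999.
Bayes factor of the evidence already in hand = 3.6.
Odds after that evidence = (1/4999) × 3.6 = 18/24995.
Target odds = 0.99/0.01 = 99.
Need 25ⁿ ≥ 99 ÷ (18/24995) = 137472.5.
25³ = 15625 falls short of 137472.5 but 25⁴ = 390625 reaches it, so n = 4.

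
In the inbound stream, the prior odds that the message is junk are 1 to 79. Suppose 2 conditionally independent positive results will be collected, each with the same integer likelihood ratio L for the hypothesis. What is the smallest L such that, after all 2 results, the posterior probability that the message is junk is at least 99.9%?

Prior odds = 1/79.
Target odds = 0.999/0.001 = 999.
Need L² ≥ 999 ÷ (1/79) = 78921.
280² = 78400 < 78921 ≤ 78961 = 281², so L = 281.

281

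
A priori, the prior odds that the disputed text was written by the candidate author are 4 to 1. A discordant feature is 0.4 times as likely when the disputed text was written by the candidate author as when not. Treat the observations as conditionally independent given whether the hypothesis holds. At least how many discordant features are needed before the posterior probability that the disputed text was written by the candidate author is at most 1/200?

Prior odds = 4.
Likelihood ratio per discordant feature = 0.4.
Target odds: 0.005 ÷ 0.995 = 1/199.
Need 4 × 0.4ⁿ ≤ 1/199, i.e. 0.4ⁿ ≤ 1/796.
0.4⁷ = 128/78125 is still above 1/796 but 0.4⁸ = 256/390625 is at or below it, so n = 8.

8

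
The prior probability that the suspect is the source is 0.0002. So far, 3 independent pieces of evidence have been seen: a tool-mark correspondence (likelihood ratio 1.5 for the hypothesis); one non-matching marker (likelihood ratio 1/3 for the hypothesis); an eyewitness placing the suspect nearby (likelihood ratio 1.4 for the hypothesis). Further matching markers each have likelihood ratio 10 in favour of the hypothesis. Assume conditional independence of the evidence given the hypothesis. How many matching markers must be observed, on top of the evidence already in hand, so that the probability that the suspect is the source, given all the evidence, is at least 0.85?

Prior odds = 0.0002/0.9998 = 1/4999.
Combined Bayes factor of the evidence already in hand = 1.5 × (1/3) × 1.4 = 0.7.
Odds after that evidence = (1/4999) × 0.7 = 7/49990.
Target odds = 0.85/0.15 = 17/3.
Need 10ⁿ ≥ 17/3 ÷ (7/49990) = 849830/21.
10⁴ = 10000 falls short of 849830/21 but 10⁵ = 100000 reaches it, so n = 5.

5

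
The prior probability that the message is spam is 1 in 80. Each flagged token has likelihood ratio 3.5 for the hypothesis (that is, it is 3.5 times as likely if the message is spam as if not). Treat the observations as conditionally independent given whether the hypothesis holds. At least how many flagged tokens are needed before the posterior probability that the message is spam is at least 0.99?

Prior odds: 0.0125 ÷ 0.9875 = 1/79.
Likelihood ratio per flagged token = 3.5.
Target posterior odds = 0.99/0.01 = 99.
Need (1/79) × 3.5ⁿ ≥ 99, i.e. 3.5ⁿ ≥ 7821.
3.5⁷ = 823543/128 falls short of 7821 but 3.5⁸ = 5764801/256 reaches it, so n = 8.

8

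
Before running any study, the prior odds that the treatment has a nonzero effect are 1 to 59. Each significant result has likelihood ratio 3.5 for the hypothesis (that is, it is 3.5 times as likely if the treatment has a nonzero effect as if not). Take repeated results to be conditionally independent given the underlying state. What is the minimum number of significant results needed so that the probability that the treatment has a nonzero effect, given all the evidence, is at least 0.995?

Prior odds = 1/59.
Likelihood ratio per significant result = 3.5.
Target posterior odds = 0.995/0.005 = 199.
Require 3.5ⁿ ≥ 199 ÷ (1/59) = 11741.
3.5⁷ = 823543/128 falls short of 11741 but 3.5⁸ = 5764801/256 reaches it, so n = 8.

8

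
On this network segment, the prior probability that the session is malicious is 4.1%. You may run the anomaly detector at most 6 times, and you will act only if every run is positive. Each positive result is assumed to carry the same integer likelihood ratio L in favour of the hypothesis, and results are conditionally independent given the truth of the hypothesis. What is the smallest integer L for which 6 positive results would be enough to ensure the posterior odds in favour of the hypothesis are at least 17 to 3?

Prior odds = 0.041/0.959 = 41/959.
Target odds = 17/3.
Need L⁶ ≥ 17/3 ÷ (41/959) = 16303/123.
2⁶ = 64 < 16303/123 ≤ 729 = 3⁶, so L = 3.

3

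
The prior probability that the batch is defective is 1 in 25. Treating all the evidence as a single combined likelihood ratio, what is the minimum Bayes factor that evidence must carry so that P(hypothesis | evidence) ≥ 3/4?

Prior odds = 0.04/0.96 = 1/24.
Target odds = 0.75/0.25 = 3.
Required Bayes factor = 3 ÷ (1/24) = 72.

72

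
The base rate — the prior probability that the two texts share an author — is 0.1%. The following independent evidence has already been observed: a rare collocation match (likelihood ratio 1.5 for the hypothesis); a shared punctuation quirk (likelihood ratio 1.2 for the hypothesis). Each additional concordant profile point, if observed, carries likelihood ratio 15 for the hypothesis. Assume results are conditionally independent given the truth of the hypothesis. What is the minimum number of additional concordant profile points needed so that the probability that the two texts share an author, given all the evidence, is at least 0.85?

Prior odds = 0.001/0.999 = 1/999.
Combined Bayes factor of the evidence already in hand = 1.5 × 1.2 = 1.8.
Odds after that evidence = (1/999) × 1.8 = 1/555.
Target odds = 0.85/0.15 = 17/3.
Need 15ⁿ ≥ 17/3 ÷ (1/555) = 3145.
15² = 225 falls short of 3145 but 15³ = 3375 reaches it, so n = 3.

3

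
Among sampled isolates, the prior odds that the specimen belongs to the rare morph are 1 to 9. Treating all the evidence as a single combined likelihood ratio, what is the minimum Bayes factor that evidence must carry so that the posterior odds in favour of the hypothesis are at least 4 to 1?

Prior odds = 1/9.
Target odds = 4.
Required Bayes factor = 4 ÷ (1/9) = 36.

36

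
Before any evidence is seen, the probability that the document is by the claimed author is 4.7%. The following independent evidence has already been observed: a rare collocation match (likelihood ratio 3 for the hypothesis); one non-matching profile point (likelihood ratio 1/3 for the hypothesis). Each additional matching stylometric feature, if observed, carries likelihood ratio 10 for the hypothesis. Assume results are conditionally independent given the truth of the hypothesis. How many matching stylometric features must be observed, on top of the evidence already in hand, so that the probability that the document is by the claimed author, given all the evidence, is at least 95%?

Prior odds = 0.047/0.953 = 47/953.
Combined Bayes factor of the evidence already in hand = 3 × (1/3) = 1.
Odds after that evidence = (47/953) × 1 = 47/953.
Target odds = 0.95/0.05 = 19.
Need 10ⁿ ≥ 19 ÷ (47/953) = 18107/47.
10² = 100 falls short of 18107/47 but 10³ = 1000 reaches it, so n = 3.

3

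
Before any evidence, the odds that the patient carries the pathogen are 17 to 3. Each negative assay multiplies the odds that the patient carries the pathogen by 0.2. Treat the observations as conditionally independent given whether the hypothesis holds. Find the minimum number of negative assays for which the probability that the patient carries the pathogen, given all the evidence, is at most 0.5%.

Prior odds = 17/3.
Likelihood ratio per negative assay = 0.2.
Target odds: 0.005 ÷ 0.995 = 1/199.
Need (17/3) × 0.2ⁿ ≤ 1/199, i.e. 0.2ⁿ ≤ 3/3383.
0.2⁴ = 0.0016 is still above 3/3383 but 0.2⁵ = 0.00032 is at or below it, so n = 5.

5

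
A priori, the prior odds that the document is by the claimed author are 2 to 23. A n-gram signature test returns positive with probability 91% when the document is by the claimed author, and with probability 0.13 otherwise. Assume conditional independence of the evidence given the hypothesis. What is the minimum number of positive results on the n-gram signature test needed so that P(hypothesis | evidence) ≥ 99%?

4

Prior odds = 2/23.
Likelihood ratio of a positive result = 0.91/0.13 = 7.
Target odds: 0.99 ÷ 0.01 = 99.
Require 7ⁿ ≥ 99 ÷ (2/23) = 1138.5.
7³ = 343 falls short of 1138.5 but 7⁴ = 2401 reaches it, so n = 4.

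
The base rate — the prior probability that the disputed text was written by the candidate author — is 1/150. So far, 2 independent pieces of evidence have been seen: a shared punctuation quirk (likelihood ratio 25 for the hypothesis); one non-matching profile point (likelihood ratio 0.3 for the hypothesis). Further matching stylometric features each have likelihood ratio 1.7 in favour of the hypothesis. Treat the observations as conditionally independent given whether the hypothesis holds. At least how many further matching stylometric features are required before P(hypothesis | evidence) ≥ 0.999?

Prior odds = (1/150)/(149/150) = 1/149.
Combined Bayes factor of the evidence already in hand = 25 × 0.3 = 7.5.
Odds after that evidence = (1/149) × 7.5 = 15/298.
Target odds = 0.999/0.001 = 999.
Need 1.7ⁿ ≥ 999 ÷ (15/298) = 19846.8.
1.7¹⁸ ≈14063.1 falls short of 19846.8 but 1.7¹⁹ ≈23907.2 reaches it, so n = 19.

19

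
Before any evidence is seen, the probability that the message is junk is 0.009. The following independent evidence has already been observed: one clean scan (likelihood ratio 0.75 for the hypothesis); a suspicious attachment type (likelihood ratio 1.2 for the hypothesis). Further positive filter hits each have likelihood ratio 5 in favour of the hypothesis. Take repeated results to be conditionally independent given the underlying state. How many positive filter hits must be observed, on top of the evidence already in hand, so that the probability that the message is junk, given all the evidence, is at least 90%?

5

Prior odds = 0.009/0.991 = 9/991.
Combined Bayes factor of the evidence already in hand = 0.75 × 1.2 = 0.9.
Odds after that evidence = (9/991) × 0.9 = 81/9910.
Target odds = 0.9/0.1 = 9.
Need 5ⁿ ≥ 9 ÷ (81/9910) = 9910/9.
5⁴ = 625 falls short of 9910/9 but 5⁵ = 3125 reaches it, so n = 5.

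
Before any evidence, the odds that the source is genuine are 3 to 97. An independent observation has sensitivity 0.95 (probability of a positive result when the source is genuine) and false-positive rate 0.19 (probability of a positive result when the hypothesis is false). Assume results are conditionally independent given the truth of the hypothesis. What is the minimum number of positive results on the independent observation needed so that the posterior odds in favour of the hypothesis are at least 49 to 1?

5

Prior odds = 3/97.
Likelihood ratio of a positive result = 0.95/0.19 = 5.
Target odds = 49.
Require 5ⁿ ≥ 49 ÷ (3/97) = 4753/3.
5⁴ = 625 falls short of 4753/3 but 5⁵ = 3125 reaches it, so n = 5.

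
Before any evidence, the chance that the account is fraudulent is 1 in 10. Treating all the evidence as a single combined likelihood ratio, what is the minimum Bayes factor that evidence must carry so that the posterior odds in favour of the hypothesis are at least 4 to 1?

36

Prior odds = 0.1/0.9 = 1/9.
Target odds = 4.
Required Bayes factor = 4 ÷ (1/9) = 36.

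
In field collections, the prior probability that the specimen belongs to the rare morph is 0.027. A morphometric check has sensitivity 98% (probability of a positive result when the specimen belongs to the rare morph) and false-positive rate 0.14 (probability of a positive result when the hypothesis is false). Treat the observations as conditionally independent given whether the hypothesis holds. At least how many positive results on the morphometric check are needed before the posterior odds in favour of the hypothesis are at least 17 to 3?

3

Prior odds = 0.027/0.973 = 27/973.
Likelihood ratio of a positive result = 0.98/0.14 = 7.
Target odds = 17/3.
Require 7ⁿ ≥ 17/3 ÷ (27/973) = 16541/81.
7² = 49 falls short of 16541/81 but 7³ = 343 reaches it, so n = 3.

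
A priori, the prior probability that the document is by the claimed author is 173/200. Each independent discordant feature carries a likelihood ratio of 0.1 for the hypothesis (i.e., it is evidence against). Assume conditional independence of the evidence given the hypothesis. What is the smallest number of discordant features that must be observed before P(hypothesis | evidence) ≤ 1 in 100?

Prior odds = 0.865/0.135 = 173/27.
Likelihood ratio per discordant feature = 0.1.
Target odds: 0.01 ÷ 0.99 = 1/99.
Need (173/27) × 0.1ⁿ ≤ 1/99, i.e. 0.1ⁿ ≤ 3/1903.
0.1² = 0.01 is still above 3/1903 but 0.1³ = 0.001 is at or below it, so n = 3.

3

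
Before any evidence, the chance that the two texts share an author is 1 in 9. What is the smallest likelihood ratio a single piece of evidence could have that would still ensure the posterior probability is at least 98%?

Prior odds = (1/9)/(8/9) = 0.125.
Target odds = 0.98/0.02 = 49.
Required Bayes factor = 49 ÷ 0.125 = 392.

392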